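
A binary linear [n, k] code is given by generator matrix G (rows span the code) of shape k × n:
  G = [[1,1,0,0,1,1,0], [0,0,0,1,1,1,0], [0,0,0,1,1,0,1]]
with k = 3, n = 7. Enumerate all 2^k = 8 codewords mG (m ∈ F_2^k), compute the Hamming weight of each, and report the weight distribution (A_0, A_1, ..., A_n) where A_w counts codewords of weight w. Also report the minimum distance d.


Weight distribution: A_0 = 1, A_2 = 1, A_3 = 3, A_4 = 2, A_5 = 1. Minimum distance d = 2.

Enumerate all 2^3 = 8 messages m ∈ F_2^3.
For each, compute codeword c = mG in F_2^7, then tally its weight.
  m = 000 → c = 0000000, weight = 0.
  m = 100 → c = 1100110, weight = 4.
  m = 010 → c = 0001110, weight = 3.
  m = 110 → c = 1101000, weight = 3.
  m = 001 → c = 0001101, weight = 3.
  m = 101 → c = 1101011, weight = 5.
  m = 011 → c = 0000011, weight = 2.
  m = 111 → c = 1100101, weight = 4.
Tally weights:
  weight 0: 1 codewords.
  weight 2: 1 codewords.
  weight 3: 3 codewords.
  weight 4: 2 codewords.
  weight 5: 1 codewords.
Minimum distance d = smallest w > 0 with A_w > 0 = 2.
Sanity: Σ A_w = 8 = 2^3 = 8 ✓.


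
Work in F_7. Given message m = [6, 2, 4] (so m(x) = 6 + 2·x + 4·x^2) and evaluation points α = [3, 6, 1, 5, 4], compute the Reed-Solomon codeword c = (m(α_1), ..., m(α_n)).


c = [6, 1, 5, 4, 1]

Message polynomial: m(x) = 6 + 2·x + 4·x^2 (mod 7).
For each evaluation point α_i, compute m(α_i) mod 7:
  α_1 = 3: Horner steps 4 → 0 → 6, so m(3) = 6.
  α_2 = 6: Horner steps 4 → 5 → 1, so m(6) = 1.
  α_3 = 1: Horner steps 4 → 6 → 5, so m(1) = 5.
  α_4 = 5: Horner steps 4 → 1 → 4, so m(5) = 4.
  α_5 = 4: Horner steps 4 → 4 → 1, so m(4) = 1.
Codeword c = [6, 1, 5, 4, 1] ∈ F_7^5.


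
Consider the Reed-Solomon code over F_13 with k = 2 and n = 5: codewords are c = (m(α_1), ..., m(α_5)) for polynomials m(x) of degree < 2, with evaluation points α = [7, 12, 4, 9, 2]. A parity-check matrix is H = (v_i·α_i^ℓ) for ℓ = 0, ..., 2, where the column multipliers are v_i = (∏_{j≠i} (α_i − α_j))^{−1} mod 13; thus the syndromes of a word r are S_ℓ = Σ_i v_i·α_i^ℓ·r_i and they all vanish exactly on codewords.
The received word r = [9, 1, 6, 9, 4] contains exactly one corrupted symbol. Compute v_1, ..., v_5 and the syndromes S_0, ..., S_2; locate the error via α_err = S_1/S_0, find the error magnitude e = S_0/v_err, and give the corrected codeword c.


S = (1, 9, 3), error at position 4, error magnitude e = 11, c = [9, 1, 6, 11, 4].

Step 1: column multipliers v_i = (∏_{j≠i}(α_i − α_j))^{−1} mod 13.
  i = 1 (α = 7): (7−12)(7−4)(7−9)(7−2) = (−5)·3·(−2)·5 = 150 ≡ 7, so v_1 = 7^{−1} = 2 (mod 13).
  i = 2 (α = 12): (12−7)(12−4)(12−9)(12−2) = 5·8·3·10 = 1200 ≡ 4, so v_2 = 4^{−1} = 10 (mod 13).
  i = 3 (α = 4): (4−7)(4−12)(4−9)(4−2) = (−3)·(−8)·(−5)·2 = −240 ≡ 7, so v_3 = 7^{−1} = 2 (mod 13).
  i = 4 (α = 9): (9−7)(9−12)(9−4)(9−2) = 2·(−3)·5·7 = −210 ≡ 11, so v_4 = 11^{−1} = 6 (mod 13).
  i = 5 (α = 2): (2−7)(2−12)(2−4)(2−9) = (−5)·(−10)·(−2)·(−7) = 700 ≡ 11, so v_5 = 11^{−1} = 6 (mod 13).
  v = [2, 10, 2, 6, 6].
Step 2: syndromes of r = [9, 1, 6, 9, 4] (all sums mod 13).
  S_0 = Σ v_i r_i = 2·9 + 10·1 + 2·6 + 6·9 + 6·4 = 118 ≡ 1.
  S_1 = Σ v_i α_i r_i = 2·7·9 + 10·12·1 + 2·4·6 + 6·9·9 + 6·2·4 = 828 ≡ 9.
  α_i^2 mod 13 = [10, 1, 3, 3, 4].
  S_2 = Σ v_i α_i^2 r_i = 2·10·9 + 10·1·1 + 2·3·6 + 6·3·9 + 6·4·4 = 484 ≡ 3.
  S = (1, 9, 3) ≠ 0, so r is not a codeword (an error is present).
Step 3: locate the error. For a single error e at position i, S_ℓ = v_i·e·α_i^ℓ, so α_err = S_1/S_0.
  S_0^{−1} = 1^{−1} = 1 (mod 13), so α_err = 9·1 = 9 ≡ 9 = α_4. Error position i = 4.
  Consistency check: S_2/S_1 = 3·3 = 9 ≡ 9 = α_err ✓ (single-error assumption holds).
Step 4: error magnitude e = S_0/v_4 = S_0·∏_{j≠4}(α_4 − α_j) = 1·11 = 11 ≡ 11 (mod 13).
Step 5: correct position 4: c_4 = r_4 − e = 9 − 11 ≡ 11 (mod 13). Hence c = [9, 1, 6, 11, 4].
  Check: interpolating c through the α_i gives m(x) = 2 + 1·x (degree < 2) with m(α_i) = c_i for every i, so c is indeed a codeword.


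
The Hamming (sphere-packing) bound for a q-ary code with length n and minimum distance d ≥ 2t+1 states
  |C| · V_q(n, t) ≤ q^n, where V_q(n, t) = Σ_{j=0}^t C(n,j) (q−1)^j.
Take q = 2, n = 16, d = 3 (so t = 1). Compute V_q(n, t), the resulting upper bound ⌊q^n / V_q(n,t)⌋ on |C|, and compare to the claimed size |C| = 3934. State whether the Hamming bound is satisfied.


V_q(n, t) = 17, q^n = 65536, Hamming bound = 3855, |C| = 3934 > bound (violated).

Step 1: Compute V_q(n, t) = Σ_{j=0}^1 C(n, j) (q−1)^j.
  j = 0: C(16,0)·(1)^0 = 1·1 = 1.
  j = 1: C(16,1)·(1)^1 = 16·1 = 16.
  V_q(n, t) = 1 + 16 = 17.
Step 2: q^n = 2^16 = 65536.
Step 3: Hamming bound ⌊q^n / V_q(n,t)⌋ = ⌊65536/17⌋ = 3855.
Step 4: Compare |C| = 3934 to 3855: violated.
The claimed |C| lies above the Hamming bound, so no 2-ary code of length 16 with d ≥ 3 can have 3934 codewords.


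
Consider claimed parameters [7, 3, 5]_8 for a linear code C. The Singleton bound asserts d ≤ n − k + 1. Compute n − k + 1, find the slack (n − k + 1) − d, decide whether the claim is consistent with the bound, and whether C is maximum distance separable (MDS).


Singleton RHS = n − k + 1 = 5, slack = 0, bound satisfied, MDS.

Singleton bound: d ≤ n − k + 1.
Here n = 7, k = 3, so n − k + 1 = 5.
Given d = 5, check d ≤ 5: YES.
Slack = (n − k + 1) − d = 0.
The code is MDS (slack = 0).
Description: the claimed parameters are [7, 3, 5]_8; such a code would be MDS (meets Singleton bound).


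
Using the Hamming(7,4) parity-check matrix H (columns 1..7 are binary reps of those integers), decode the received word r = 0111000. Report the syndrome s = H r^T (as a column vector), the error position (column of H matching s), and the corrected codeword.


s = (1, 0, 1)^T, error position = 5, corrected codeword c = 0111100

Compute s = H r^T mod 2 one row at a time:
  s_1 = 1 + 0 + 0 + 0 = 1 ≡ 1 (mod 2).
  s_2 = 1 + 1 + 0 + 0 = 2 ≡ 0 (mod 2).
  s_3 = 0 + 1 + 0 + 0 = 1 ≡ 1 (mod 2).
s = (1, 0, 1)^T — this equals column 5 of H (binary 101), so error is at position 5.
Correct: flip bit 5 of r = 0111000 to get c = 0111100.


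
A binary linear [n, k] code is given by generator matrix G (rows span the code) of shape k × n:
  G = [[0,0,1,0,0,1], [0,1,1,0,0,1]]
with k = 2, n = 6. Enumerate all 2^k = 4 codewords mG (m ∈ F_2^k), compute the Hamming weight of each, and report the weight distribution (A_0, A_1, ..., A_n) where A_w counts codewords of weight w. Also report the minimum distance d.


Weight distribution: A_0 = 1, A_1 = 1, A_2 = 1, A_3 = 1. Minimum distance d = 1.

Enumerate all 2^2 = 4 messages m ∈ F_2^2.
For each, compute codeword c = mG in F_2^6, then tally its weight.
  m = 00 → c = 000000, weight = 0.
  m = 10 → c = 001001, weight = 2.
  m = 01 → c = 011001, weight = 3.
  m = 11 → c = 010000, weight = 1.
Tally weights:
  weight 0: 1 codewords.
  weight 1: 1 codewords.
  weight 2: 1 codewords.
  weight 3: 1 codewords.
Minimum distance d = smallest w > 0 with A_w > 0 = 1.
Sanity: Σ A_w = 4 = 2^2 = 4 ✓.


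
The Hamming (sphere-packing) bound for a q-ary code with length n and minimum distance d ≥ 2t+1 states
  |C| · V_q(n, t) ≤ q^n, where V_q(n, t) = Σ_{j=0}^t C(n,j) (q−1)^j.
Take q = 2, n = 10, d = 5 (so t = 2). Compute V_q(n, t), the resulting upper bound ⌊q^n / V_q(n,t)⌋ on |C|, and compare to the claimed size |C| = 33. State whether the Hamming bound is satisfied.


V_q(n, t) = 56, q^n = 1024, Hamming bound = 18, |C| = 33 > bound (violated).

Step 1: Compute V_q(n, t) = Σ_{j=0}^2 C(n, j) (q−1)^j.
  j = 0: C(10,0)·(1)^0 = 1·1 = 1.
  j = 1: C(10,1)·(1)^1 = 10·1 = 10.
  j = 2: C(10,2)·(1)^2 = 45·1 = 45.
  V_q(n, t) = 1 + 10 + 45 = 56.
Step 2: q^n = 2^10 = 1024.
Step 3: Hamming bound ⌊q^n / V_q(n,t)⌋ = ⌊1024/56⌋ = 18.
Step 4: Compare |C| = 33 to 18: violated.
The claimed |C| lies above the Hamming bound, so no 2-ary code of length 10 with d ≥ 5 can have 33 codewords.


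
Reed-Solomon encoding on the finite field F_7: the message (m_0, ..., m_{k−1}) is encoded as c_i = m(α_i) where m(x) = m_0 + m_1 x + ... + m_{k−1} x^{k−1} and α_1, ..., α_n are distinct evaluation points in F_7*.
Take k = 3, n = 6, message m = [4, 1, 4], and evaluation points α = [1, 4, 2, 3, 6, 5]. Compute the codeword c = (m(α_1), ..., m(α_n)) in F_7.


c = [2, 2, 1, 1, 0, 4]

Message polynomial: m(x) = 4 + 1·x + 4·x^2 (mod 7).
For each evaluation point α_i, compute m(α_i) mod 7:
  α_1 = 1: Horner steps 4 → 5 → 2, so m(1) = 2.
  α_2 = 4: Horner steps 4 → 3 → 2, so m(4) = 2.
  α_3 = 2: Horner steps 4 → 2 → 1, so m(2) = 1.
  α_4 = 3: Horner steps 4 → 6 → 1, so m(3) = 1.
  α_5 = 6: Horner steps 4 → 4 → 0, so m(6) = 0.
  α_6 = 5: Horner steps 4 → 0 → 4, so m(5) = 4.
Codeword c = [2, 2, 1, 1, 0, 4] ∈ F_7^6.


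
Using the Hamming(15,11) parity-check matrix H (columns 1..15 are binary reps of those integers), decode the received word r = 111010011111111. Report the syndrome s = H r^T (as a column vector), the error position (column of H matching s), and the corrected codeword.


s = (0, 1, 0, 1)^T, error position = 5, corrected codeword c = 111000011111111

Compute s = H r^T mod 2 one row at a time:
  s_1 = 1 + 1 + 1 + 1 + 1 + 1 + 1 + 1 = 8 ≡ 0 (mod 2).
  s_2 = 0 + 1 + 0 + 0 + 1 + 1 + 1 + 1 = 5 ≡ 1 (mod 2).
  s_3 = 1 + 1 + 0 + 0 + 1 + 1 + 1 + 1 = 6 ≡ 0 (mod 2).
  s_4 = 1 + 1 + 1 + 0 + 1 + 1 + 1 + 1 = 7 ≡ 1 (mod 2).
s = (0, 1, 0, 1)^T — this equals column 5 of H (binary 0101), so error is at position 5.
Correct: flip bit 5 of r = 111010011111111 to get c = 111000011111111.


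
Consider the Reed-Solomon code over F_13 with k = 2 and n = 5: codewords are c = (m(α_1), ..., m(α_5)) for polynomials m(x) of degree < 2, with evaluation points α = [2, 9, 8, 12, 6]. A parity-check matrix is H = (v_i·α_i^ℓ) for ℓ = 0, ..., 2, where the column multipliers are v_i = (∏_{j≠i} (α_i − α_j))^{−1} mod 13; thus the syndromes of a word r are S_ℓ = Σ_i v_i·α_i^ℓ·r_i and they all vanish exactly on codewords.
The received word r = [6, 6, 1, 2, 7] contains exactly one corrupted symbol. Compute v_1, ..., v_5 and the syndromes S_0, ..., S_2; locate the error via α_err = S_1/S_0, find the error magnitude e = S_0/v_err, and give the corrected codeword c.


S = (4, 10, 12), error at position 2, error magnitude e = 8, c = [6, 11, 1, 2, 7].

Step 1: column multipliers v_i = (∏_{j≠i}(α_i − α_j))^{−1} mod 13.
  i = 1 (α = 2): (2−9)(2−8)(2−12)(2−6) = (−7)·(−6)·(−10)·(−4) = 1680 ≡ 3, so v_1 = 3^{−1} = 9 (mod 13).
  i = 2 (α = 9): (9−2)(9−8)(9−12)(9−6) = 7·1·(−3)·3 = −63 ≡ 2, so v_2 = 2^{−1} = 7 (mod 13).
  i = 3 (α = 8): (8−2)(8−9)(8−12)(8−6) = 6·(−1)·(−4)·2 = 48 ≡ 9, so v_3 = 9^{−1} = 3 (mod 13).
  i = 4 (α = 12): (12−2)(12−9)(12−8)(12−6) = 10·3·4·6 = 720 ≡ 5, so v_4 = 5^{−1} = 8 (mod 13).
  i = 5 (α = 6): (6−2)(6−9)(6−8)(6−12) = 4·(−3)·(−2)·(−6) = −144 ≡ 12, so v_5 = 12^{−1} = 12 (mod 13).
  v = [9, 7, 3, 8, 12].
Step 2: syndromes of r = [6, 6, 1, 2, 7] (all sums mod 13).
  S_0 = Σ v_i r_i = 9·6 + 7·6 + 3·1 + 8·2 + 12·7 = 199 ≡ 4.
  S_1 = Σ v_i α_i r_i = 9·2·6 + 7·9·6 + 3·8·1 + 8·12·2 + 12·6·7 = 1206 ≡ 10.
  α_i^2 mod 13 = [4, 3, 12, 1, 10].
  S_2 = Σ v_i α_i^2 r_i = 9·4·6 + 7·3·6 + 3·12·1 + 8·1·2 + 12·10·7 = 1234 ≡ 12.
  S = (4, 10, 12) ≠ 0, so r is not a codeword (an error is present).
Step 3: locate the error. For a single error e at position i, S_ℓ = v_i·e·α_i^ℓ, so α_err = S_1/S_0.
  S_0^{−1} = 4^{−1} = 10 (mod 13), so α_err = 10·10 = 100 ≡ 9 = α_2. Error position i = 2.
  Consistency check: S_2/S_1 = 12·4 = 48 ≡ 9 = α_err ✓ (single-error assumption holds).
Step 4: error magnitude e = S_0/v_2 = S_0·∏_{j≠2}(α_2 − α_j) = 4·2 = 8 ≡ 8 (mod 13).
Step 5: correct position 2: c_2 = r_2 − e = 6 − 8 ≡ 11 (mod 13). Hence c = [6, 11, 1, 2, 7].
  Check: interpolating c through the α_i gives m(x) = 12 + 10·x (degree < 2) with m(α_i) = c_i for every i, so c is indeed a codeword.


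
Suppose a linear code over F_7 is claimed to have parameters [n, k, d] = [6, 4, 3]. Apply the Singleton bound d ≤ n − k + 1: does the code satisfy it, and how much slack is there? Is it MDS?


Singleton RHS = n − k + 1 = 3, slack = 0, bound satisfied, MDS.

Singleton bound: d ≤ n − k + 1.
Here n = 6, k = 4, so n − k + 1 = 3.
Given d = 3, check d ≤ 3: YES.
Slack = (n − k + 1) − d = 0.
The code is MDS (slack = 0).
Description: the claimed parameters are [6, 4, 3]_7; such a code would be MDS (meets Singleton bound).


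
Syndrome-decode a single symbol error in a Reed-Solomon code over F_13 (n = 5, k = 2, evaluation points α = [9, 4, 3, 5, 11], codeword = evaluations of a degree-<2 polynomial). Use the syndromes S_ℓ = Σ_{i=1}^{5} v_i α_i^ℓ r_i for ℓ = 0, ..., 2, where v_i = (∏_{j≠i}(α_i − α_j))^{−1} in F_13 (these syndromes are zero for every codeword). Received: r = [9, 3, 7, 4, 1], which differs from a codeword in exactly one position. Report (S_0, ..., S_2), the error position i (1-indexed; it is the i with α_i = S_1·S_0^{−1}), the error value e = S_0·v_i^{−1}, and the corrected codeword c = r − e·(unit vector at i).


S = (2, 10, 11), error at position 4, error magnitude e = 5, c = [9, 3, 7, 12, 1].

Step 1: column multipliers v_i = (∏_{j≠i}(α_i − α_j))^{−1} mod 13.
  i = 1 (α = 9): (9−4)(9−3)(9−5)(9−11) = 5·6·4·(−2) = −240 ≡ 7, so v_1 = 7^{−1} = 2 (mod 13).
  i = 2 (α = 4): (4−9)(4−3)(4−5)(4−11) = (−5)·1·(−1)·(−7) = −35 ≡ 4, so v_2 = 4^{−1} = 10 (mod 13).
  i = 3 (α = 3): (3−9)(3−4)(3−5)(3−11) = (−6)·(−1)·(−2)·(−8) = 96 ≡ 5, so v_3 = 5^{−1} = 8 (mod 13).
  i = 4 (α = 5): (5−9)(5−4)(5−3)(5−11) = (−4)·1·2·(−6) = 48 ≡ 9, so v_4 = 9^{−1} = 3 (mod 13).
  i = 5 (α = 11): (11−9)(11−4)(11−3)(11−5) = 2·7·8·6 = 672 ≡ 9, so v_5 = 9^{−1} = 3 (mod 13).
  v = [2, 10, 8, 3, 3].
Step 2: syndromes of r = [9, 3, 7, 4, 1] (all sums mod 13).
  S_0 = Σ v_i r_i = 2·9 + 10·3 + 8·7 + 3·4 + 3·1 = 119 ≡ 2.
  S_1 = Σ v_i α_i r_i = 2·9·9 + 10·4·3 + 8·3·7 + 3·5·4 + 3·11·1 = 543 ≡ 10.
  α_i^2 mod 13 = [3, 3, 9, 12, 4].
  S_2 = Σ v_i α_i^2 r_i = 2·3·9 + 10·3·3 + 8·9·7 + 3·12·4 + 3·4·1 = 804 ≡ 11.
  S = (2, 10, 11) ≠ 0, so r is not a codeword (an error is present).
Step 3: locate the error. For a single error e at position i, S_ℓ = v_i·e·α_i^ℓ, so α_err = S_1/S_0.
  S_0^{−1} = 2^{−1} = 7 (mod 13), so α_err = 10·7 = 70 ≡ 5 = α_4. Error position i = 4.
  Consistency check: S_2/S_1 = 11·4 = 44 ≡ 5 = α_err ✓ (single-error assumption holds).
Step 4: error magnitude e = S_0/v_4 = S_0·∏_{j≠4}(α_4 − α_j) = 2·9 = 18 ≡ 5 (mod 13).
Step 5: correct position 4: c_4 = r_4 − e = 4 − 5 ≡ 12 (mod 13). Hence c = [9, 3, 7, 12, 1].
  Check: interpolating c through the α_i gives m(x) = 6 + 9·x (degree < 2) with m(α_i) = c_i for every i, so c is indeed a codeword.


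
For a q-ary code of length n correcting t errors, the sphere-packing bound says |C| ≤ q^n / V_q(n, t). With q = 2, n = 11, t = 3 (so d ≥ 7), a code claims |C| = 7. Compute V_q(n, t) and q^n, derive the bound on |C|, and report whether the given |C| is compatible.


V_q(n, t) = 232, q^n = 2048, Hamming bound = 8, |C| = 7 ≤ bound (satisfied).

Step 1: Compute V_q(n, t) = Σ_{j=0}^3 C(n, j) (q−1)^j.
  j = 0: C(11,0)·(1)^0 = 1·1 = 1.
  j = 1: C(11,1)·(1)^1 = 11·1 = 11.
  j = 2: C(11,2)·(1)^2 = 55·1 = 55.
  j = 3: C(11,3)·(1)^3 = 165·1 = 165.
  V_q(n, t) = 1 + 11 + 55 + 165 = 232.
Step 2: q^n = 2^11 = 2048.
Step 3: Hamming bound ⌊q^n / V_q(n,t)⌋ = ⌊2048/232⌋ = 8.
Step 4: Compare |C| = 7 to 8: satisfied.
The claimed |C| lies below the Hamming bound.


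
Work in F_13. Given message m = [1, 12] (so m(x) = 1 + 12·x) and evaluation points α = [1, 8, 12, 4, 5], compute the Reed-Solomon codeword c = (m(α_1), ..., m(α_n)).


c = [0, 6, 2, 10, 9]

Message polynomial: m(x) = 1 + 12·x (mod 13).
For each evaluation point α_i, compute m(α_i) mod 13:
  α_1 = 1: Horner steps 12 → 0, so m(1) = 0.
  α_2 = 8: Horner steps 12 → 6, so m(8) = 6.
  α_3 = 12: Horner steps 12 → 2, so m(12) = 2.
  α_4 = 4: Horner steps 12 → 10, so m(4) = 10.
  α_5 = 5: Horner steps 12 → 9, so m(5) = 9.
Codeword c = [0, 6, 2, 10, 9] ∈ F_13^5.


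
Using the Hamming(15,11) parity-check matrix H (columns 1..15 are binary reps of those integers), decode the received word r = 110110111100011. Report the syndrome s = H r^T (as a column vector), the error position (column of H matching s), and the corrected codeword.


s = (1, 1, 1, 1)^T, error position = 15, corrected codeword c = 110110111100010

Compute s = H r^T mod 2 one row at a time:
  s_1 = 1 + 1 + 1 + 0 + 0 + 0 + 1 + 1 = 5 ≡ 1 (mod 2).
  s_2 = 1 + 1 + 0 + 1 + 0 + 0 + 1 + 1 = 5 ≡ 1 (mod 2).
  s_3 = 1 + 0 + 0 + 1 + 1 + 0 + 1 + 1 = 5 ≡ 1 (mod 2).
  s_4 = 1 + 0 + 1 + 1 + 1 + 0 + 0 + 1 = 5 ≡ 1 (mod 2).
s = (1, 1, 1, 1)^T — this equals column 15 of H (binary 1111), so error is at position 15.
Correct: flip bit 15 of r = 110110111100011 to get c = 110110111100010.


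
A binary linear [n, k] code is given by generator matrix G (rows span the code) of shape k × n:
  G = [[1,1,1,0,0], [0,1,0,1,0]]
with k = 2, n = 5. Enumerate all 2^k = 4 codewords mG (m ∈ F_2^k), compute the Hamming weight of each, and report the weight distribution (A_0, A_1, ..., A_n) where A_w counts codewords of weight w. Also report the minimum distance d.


Weight distribution: A_0 = 1, A_2 = 1, A_3 = 2. Minimum distance d = 2.

Enumerate all 2^2 = 4 messages m ∈ F_2^2.
For each, compute codeword c = mG in F_2^5, then tally its weight.
  m = 00 → c = 00000, weight = 0.
  m = 10 → c = 11100, weight = 3.
  m = 01 → c = 01010, weight = 2.
  m = 11 → c = 10110, weight = 3.
Tally weights:
  weight 0: 1 codewords.
  weight 2: 1 codewords.
  weight 3: 2 codewords.
Minimum distance d = smallest w > 0 with A_w > 0 = 2.
Sanity: Σ A_w = 4 = 2^2 = 4 ✓.


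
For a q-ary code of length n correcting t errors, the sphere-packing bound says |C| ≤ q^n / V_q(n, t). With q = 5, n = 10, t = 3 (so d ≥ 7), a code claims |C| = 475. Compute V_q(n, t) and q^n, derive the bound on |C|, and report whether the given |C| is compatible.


V_q(n, t) = 8441, q^n = 9765625, Hamming bound = 1156, |C| = 475 ≤ bound (satisfied).

Step 1: Compute V_q(n, t) = Σ_{j=0}^3 C(n, j) (q−1)^j.
  j = 0: C(10,0)·(4)^0 = 1·1 = 1.
  j = 1: C(10,1)·(4)^1 = 10·4 = 40.
  j = 2: C(10,2)·(4)^2 = 45·16 = 720.
  j = 3: C(10,3)·(4)^3 = 120·64 = 7680.
  V_q(n, t) = 1 + 40 + 720 + 7680 = 8441.
Step 2: q^n = 5^10 = 9765625.
Step 3: Hamming bound ⌊q^n / V_q(n,t)⌋ = ⌊9765625/8441⌋ = 1156.
Step 4: Compare |C| = 475 to 1156: satisfied.
The claimed |C| lies below the Hamming bound.


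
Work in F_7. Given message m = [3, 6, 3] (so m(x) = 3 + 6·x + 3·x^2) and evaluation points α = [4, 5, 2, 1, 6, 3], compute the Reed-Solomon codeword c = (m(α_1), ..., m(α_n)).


c = [5, 3, 6, 5, 0, 6]

Message polynomial: m(x) = 3 + 6·x + 3·x^2 (mod 7).
For each evaluation point α_i, compute m(α_i) mod 7:
  α_1 = 4: Horner steps 3 → 4 → 5, so m(4) = 5.
  α_2 = 5: Horner steps 3 → 0 → 3, so m(5) = 3.
  α_3 = 2: Horner steps 3 → 5 → 6, so m(2) = 6.
  α_4 = 1: Horner steps 3 → 2 → 5, so m(1) = 5.
  α_5 = 6: Horner steps 3 → 3 → 0, so m(6) = 0.
  α_6 = 3: Horner steps 3 → 1 → 6, so m(3) = 6.
Codeword c = [5, 3, 6, 5, 0, 6] ∈ F_7^6.


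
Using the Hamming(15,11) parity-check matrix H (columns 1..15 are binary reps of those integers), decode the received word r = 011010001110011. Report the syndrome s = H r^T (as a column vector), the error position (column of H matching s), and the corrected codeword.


s = (1, 1, 0, 1)^T, error position = 13, corrected codeword c = 011010001110111

Compute s = H r^T mod 2 one row at a time:
  s_1 = 0 + 1 + 1 + 1 + 0 + 0 + 1 + 1 = 5 ≡ 1 (mod 2).
  s_2 = 0 + 1 + 0 + 0 + 0 + 0 + 1 + 1 = 3 ≡ 1 (mod 2).
  s_3 = 1 + 1 + 0 + 0 + 1 + 1 + 1 + 1 = 6 ≡ 0 (mod 2).
  s_4 = 0 + 1 + 1 + 0 + 1 + 1 + 0 + 1 = 5 ≡ 1 (mod 2).
s = (1, 1, 0, 1)^T — this equals column 13 of H (binary 1101), so error is at position 13.
Correct: flip bit 13 of r = 011010001110011 to get c = 011010001110111.


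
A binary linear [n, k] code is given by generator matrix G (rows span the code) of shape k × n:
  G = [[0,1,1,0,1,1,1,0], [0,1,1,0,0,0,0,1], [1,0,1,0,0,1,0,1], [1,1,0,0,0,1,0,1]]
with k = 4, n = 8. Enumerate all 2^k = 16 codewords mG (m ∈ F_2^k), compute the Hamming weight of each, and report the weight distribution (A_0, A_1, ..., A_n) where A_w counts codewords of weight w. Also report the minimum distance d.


Weight distribution: A_0 = 1, A_1 = 1, A_2 = 1, A_3 = 4, A_4 = 5, A_5 = 3, A_6 = 1. Minimum distance d = 1.

Enumerate all 2^4 = 16 messages m ∈ F_2^4.
For each, compute codeword c = mG in F_2^8, then tally its weight.
  m = 0000 → c = 00000000, weight = 0.
  m = 1000 → c = 01101110, weight = 5.
  m = 0100 → c = 01100001, weight = 3.
  m = 1100 → c = 00001111, weight = 4.
  m = 0010 → c = 10100101, weight = 4.
  m = 1010 → c = 11001011, weight = 5.
  m = 0110 → c = 11000100, weight = 3.
  m = 1110 → c = 10101010, weight = 4.
  m = 0001 → c = 11000101, weight = 4.
  m = 1001 → c = 10101011, weight = 5.
  m = 0101 → c = 10100100, weight = 3.
  m = 1101 → c = 11001010, weight = 4.
  m = 0011 → c = 01100000, weight = 2.
  m = 1011 → c = 00001110, weight = 3.
  m = 0111 → c = 00000001, weight = 1.
  m = 1111 → c = 01101111, weight = 6.
Tally weights:
  weight 0: 1 codewords.
  weight 1: 1 codewords.
  weight 2: 1 codewords.
  weight 3: 4 codewords.
  weight 4: 5 codewords.
  weight 5: 3 codewords.
  weight 6: 1 codewords.
Minimum distance d = smallest w > 0 with A_w > 0 = 1.
Sanity: Σ A_w = 16 = 2^4 = 16 ✓.


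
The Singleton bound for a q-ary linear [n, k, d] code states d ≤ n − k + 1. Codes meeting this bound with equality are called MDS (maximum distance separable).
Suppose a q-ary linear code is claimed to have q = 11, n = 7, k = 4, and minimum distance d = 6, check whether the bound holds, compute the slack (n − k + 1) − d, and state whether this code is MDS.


Singleton RHS = n − k + 1 = 4, slack = -2, bound violated (no such code; not MDS).

Singleton bound: d ≤ n − k + 1.
Here n = 7, k = 4, so n − k + 1 = 4.
Given d = 6, check d ≤ 4: NO.
Slack = (n − k + 1) − d = -2.
The slack is negative: d = 6 exceeds n − k + 1 = 4 by 2, so the Singleton bound is violated and no linear [7, 4, 6]_11 code can exist. In particular it is not MDS (MDS requires d = n − k + 1 exactly).
Description: the claimed parameters are [7, 4, 6]_11; such a code would be impossible (violates the Singleton bound).


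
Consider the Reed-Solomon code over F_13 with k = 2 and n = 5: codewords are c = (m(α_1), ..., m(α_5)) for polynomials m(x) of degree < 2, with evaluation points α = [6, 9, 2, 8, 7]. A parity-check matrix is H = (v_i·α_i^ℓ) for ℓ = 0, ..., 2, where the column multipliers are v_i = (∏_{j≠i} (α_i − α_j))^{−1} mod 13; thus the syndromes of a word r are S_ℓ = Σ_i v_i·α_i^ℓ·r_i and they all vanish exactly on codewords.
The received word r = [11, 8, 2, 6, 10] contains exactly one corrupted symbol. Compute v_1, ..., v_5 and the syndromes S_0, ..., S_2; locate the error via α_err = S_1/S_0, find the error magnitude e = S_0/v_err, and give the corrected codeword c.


S = (10, 2, 3), error at position 4, error magnitude e = 10, c = [11, 8, 2, 9, 10].

Step 1: column multipliers v_i = (∏_{j≠i}(α_i − α_j))^{−1} mod 13.
  i = 1 (α = 6): (6−9)(6−2)(6−8)(6−7) = (−3)·4·(−2)·(−1) = −24 ≡ 2, so v_1 = 2^{−1} = 7 (mod 13).
  i = 2 (α = 9): (9−6)(9−2)(9−8)(9−7) = 3·7·1·2 = 42 ≡ 3, so v_2 = 3^{−1} = 9 (mod 13).
  i = 3 (α = 2): (2−6)(2−9)(2−8)(2−7) = (−4)·(−7)·(−6)·(−5) = 840 ≡ 8, so v_3 = 8^{−1} = 5 (mod 13).
  i = 4 (α = 8): (8−6)(8−9)(8−2)(8−7) = 2·(−1)·6·1 = −12 ≡ 1, so v_4 = 1^{−1} = 1 (mod 13).
  i = 5 (α = 7): (7−6)(7−9)(7−2)(7−8) = 1·(−2)·5·(−1) = 10 ≡ 10, so v_5 = 10^{−1} = 4 (mod 13).
  v = [7, 9, 5, 1, 4].
Step 2: syndromes of r = [11, 8, 2, 6, 10] (all sums mod 13).
  S_0 = Σ v_i r_i = 7·11 + 9·8 + 5·2 + 1·6 + 4·10 = 205 ≡ 10.
  S_1 = Σ v_i α_i r_i = 7·6·11 + 9·9·8 + 5·2·2 + 1·8·6 + 4·7·10 = 1458 ≡ 2.
  α_i^2 mod 13 = [10, 3, 4, 12, 10].
  S_2 = Σ v_i α_i^2 r_i = 7·10·11 + 9·3·8 + 5·4·2 + 1·12·6 + 4·10·10 = 1498 ≡ 3.
  S = (10, 2, 3) ≠ 0, so r is not a codeword (an error is present).
Step 3: locate the error. For a single error e at position i, S_ℓ = v_i·e·α_i^ℓ, so α_err = S_1/S_0.
  S_0^{−1} = 10^{−1} = 4 (mod 13), so α_err = 2·4 = 8 ≡ 8 = α_4. Error position i = 4.
  Consistency check: S_2/S_1 = 3·7 = 21 ≡ 8 = α_err ✓ (single-error assumption holds).
Step 4: error magnitude e = S_0/v_4 = S_0·∏_{j≠4}(α_4 − α_j) = 10·1 = 10 ≡ 10 (mod 13).
Step 5: correct position 4: c_4 = r_4 − e = 6 − 10 ≡ 9 (mod 13). Hence c = [11, 8, 2, 9, 10].
  Check: interpolating c through the α_i gives m(x) = 4 + 12·x (degree < 2) with m(α_i) = c_i for every i, so c is indeed a codeword.


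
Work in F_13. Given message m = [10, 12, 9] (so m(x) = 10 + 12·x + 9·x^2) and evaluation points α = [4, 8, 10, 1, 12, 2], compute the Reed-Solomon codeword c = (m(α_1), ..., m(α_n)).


c = [7, 6, 3, 5, 7, 5]

Message polynomial: m(x) = 10 + 12·x + 9·x^2 (mod 13).
For each evaluation point α_i, compute m(α_i) mod 13:
  α_1 = 4: Horner steps 9 → 9 → 7, so m(4) = 7.
  α_2 = 8: Horner steps 9 → 6 → 6, so m(8) = 6.
  α_3 = 10: Horner steps 9 → 11 → 3, so m(10) = 3.
  α_4 = 1: Horner steps 9 → 8 → 5, so m(1) = 5.
  α_5 = 12: Horner steps 9 → 3 → 7, so m(12) = 7.
  α_6 = 2: Horner steps 9 → 4 → 5, so m(2) = 5.
Codeword c = [7, 6, 3, 5, 7, 5] ∈ F_13^6.


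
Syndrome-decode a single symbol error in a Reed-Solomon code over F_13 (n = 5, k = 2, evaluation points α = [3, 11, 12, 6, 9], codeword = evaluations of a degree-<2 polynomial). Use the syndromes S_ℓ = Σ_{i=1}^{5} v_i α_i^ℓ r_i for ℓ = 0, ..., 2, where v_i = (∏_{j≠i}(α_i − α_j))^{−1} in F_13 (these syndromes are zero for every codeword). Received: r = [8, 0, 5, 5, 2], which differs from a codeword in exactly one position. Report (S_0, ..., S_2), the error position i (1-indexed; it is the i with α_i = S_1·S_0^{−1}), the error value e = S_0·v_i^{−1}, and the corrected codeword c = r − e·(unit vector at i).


S = (1, 12, 1), error at position 3, error magnitude e = 6, c = [8, 0, 12, 5, 2].

Step 1: column multipliers v_i = (∏_{j≠i}(α_i − α_j))^{−1} mod 13.
  i = 1 (α = 3): (3−11)(3−12)(3−6)(3−9) = (−8)·(−9)·(−3)·(−6) = 1296 ≡ 9, so v_1 = 9^{−1} = 3 (mod 13).
  i = 2 (α = 11): (11−3)(11−12)(11−6)(11−9) = 8·(−1)·5·2 = −80 ≡ 11, so v_2 = 11^{−1} = 6 (mod 13).
  i = 3 (α = 12): (12−3)(12−11)(12−6)(12−9) = 9·1·6·3 = 162 ≡ 6, so v_3 = 6^{−1} = 11 (mod 13).
  i = 4 (α = 6): (6−3)(6−11)(6−12)(6−9) = 3·(−5)·(−6)·(−3) = −270 ≡ 3, so v_4 = 3^{−1} = 9 (mod 13).
  i = 5 (α = 9): (9−3)(9−11)(9−12)(9−6) = 6·(−2)·(−3)·3 = 108 ≡ 4, so v_5 = 4^{−1} = 10 (mod 13).
  v = [3, 6, 11, 9, 10].
Step 2: syndromes of r = [8, 0, 5, 5, 2] (all sums mod 13).
  S_0 = Σ v_i r_i = 3·8 + 6·0 + 11·5 + 9·5 + 10·2 = 144 ≡ 1.
  S_1 = Σ v_i α_i r_i = 3·3·8 + 6·11·0 + 11·12·5 + 9·6·5 + 10·9·2 = 1182 ≡ 12.
  α_i^2 mod 13 = [9, 4, 1, 10, 3].
  S_2 = Σ v_i α_i^2 r_i = 3·9·8 + 6·4·0 + 11·1·5 + 9·10·5 + 10·3·2 = 781 ≡ 1.
  S = (1, 12, 1) ≠ 0, so r is not a codeword (an error is present).
Step 3: locate the error. For a single error e at position i, S_ℓ = v_i·e·α_i^ℓ, so α_err = S_1/S_0.
  S_0^{−1} = 1^{−1} = 1 (mod 13), so α_err = 12·1 = 12 ≡ 12 = α_3. Error position i = 3.
  Consistency check: S_2/S_1 = 1·12 = 12 ≡ 12 = α_err ✓ (single-error assumption holds).
Step 4: error magnitude e = S_0/v_3 = S_0·∏_{j≠3}(α_3 − α_j) = 1·6 = 6 ≡ 6 (mod 13).
Step 5: correct position 3: c_3 = r_3 − e = 5 − 6 ≡ 12 (mod 13). Hence c = [8, 0, 12, 5, 2].
  Check: interpolating c through the α_i gives m(x) = 11 + 12·x (degree < 2) with m(α_i) = c_i for every i, so c is indeed a codeword.


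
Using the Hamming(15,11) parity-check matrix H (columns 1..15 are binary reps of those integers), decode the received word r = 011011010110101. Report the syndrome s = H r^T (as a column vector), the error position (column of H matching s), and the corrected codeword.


s = (1, 0, 0, 1)^T, error position = 9, corrected codeword c = 011011011110101

Compute s = H r^T mod 2 one row at a time:
  s_1 = 1 + 0 + 1 + 1 + 0 + 1 + 0 + 1 = 5 ≡ 1 (mod 2).
  s_2 = 0 + 1 + 1 + 0 + 0 + 1 + 0 + 1 = 4 ≡ 0 (mod 2).
  s_3 = 1 + 1 + 1 + 0 + 1 + 1 + 0 + 1 = 6 ≡ 0 (mod 2).
  s_4 = 0 + 1 + 1 + 0 + 0 + 1 + 1 + 1 = 5 ≡ 1 (mod 2).
s = (1, 0, 0, 1)^T — this equals column 9 of H (binary 1001), so error is at position 9.
Correct: flip bit 9 of r = 011011010110101 to get c = 011011011110101.


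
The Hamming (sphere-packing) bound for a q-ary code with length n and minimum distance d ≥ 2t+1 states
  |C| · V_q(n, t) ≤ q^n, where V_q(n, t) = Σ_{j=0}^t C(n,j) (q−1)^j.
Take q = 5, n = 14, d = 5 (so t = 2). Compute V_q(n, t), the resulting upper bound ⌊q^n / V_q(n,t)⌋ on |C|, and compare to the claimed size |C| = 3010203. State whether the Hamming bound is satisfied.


V_q(n, t) = 1513, q^n = 6103515625, Hamming bound = 4034048, |C| = 3010203 ≤ bound (satisfied).

Step 1: Compute V_q(n, t) = Σ_{j=0}^2 C(n, j) (q−1)^j.
  j = 0: C(14,0)·(4)^0 = 1·1 = 1.
  j = 1: C(14,1)·(4)^1 = 14·4 = 56.
  j = 2: C(14,2)·(4)^2 = 91·16 = 1456.
  V_q(n, t) = 1 + 56 + 1456 = 1513.
Step 2: q^n = 5^14 = 6103515625.
Step 3: Hamming bound ⌊q^n / V_q(n,t)⌋ = ⌊6103515625/1513⌋ = 4034048.
Step 4: Compare |C| = 3010203 to 4034048: satisfied.
The claimed |C| lies below the Hamming bound.


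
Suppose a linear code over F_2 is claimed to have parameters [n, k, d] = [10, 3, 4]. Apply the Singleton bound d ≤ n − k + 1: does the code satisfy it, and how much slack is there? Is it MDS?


Singleton RHS = n − k + 1 = 8, slack = 4, bound satisfied, not MDS.

Singleton bound: d ≤ n − k + 1.
Here n = 10, k = 3, so n − k + 1 = 8.
Given d = 4, check d ≤ 8: YES.
Slack = (n − k + 1) − d = 4.
The code is NOT MDS (slack = 4 > 0).
Description: the claimed parameters are [10, 3, 4]_2; such a code would be non-MDS.


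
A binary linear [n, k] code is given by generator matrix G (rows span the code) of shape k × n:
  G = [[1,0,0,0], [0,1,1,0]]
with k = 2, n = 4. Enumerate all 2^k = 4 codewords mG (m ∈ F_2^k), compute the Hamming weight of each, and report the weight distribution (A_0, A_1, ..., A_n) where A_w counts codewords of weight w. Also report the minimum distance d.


Weight distribution: A_0 = 1, A_1 = 1, A_2 = 1, A_3 = 1. Minimum distance d = 1.

Enumerate all 2^2 = 4 messages m ∈ F_2^2.
For each, compute codeword c = mG in F_2^4, then tally its weight.
  m = 00 → c = 0000, weight = 0.
  m = 10 → c = 1000, weight = 1.
  m = 01 → c = 0110, weight = 2.
  m = 11 → c = 1110, weight = 3.
Tally weights:
  weight 0: 1 codewords.
  weight 1: 1 codewords.
  weight 2: 1 codewords.
  weight 3: 1 codewords.
Minimum distance d = smallest w > 0 with A_w > 0 = 1.
Sanity: Σ A_w = 4 = 2^2 = 4 ✓.


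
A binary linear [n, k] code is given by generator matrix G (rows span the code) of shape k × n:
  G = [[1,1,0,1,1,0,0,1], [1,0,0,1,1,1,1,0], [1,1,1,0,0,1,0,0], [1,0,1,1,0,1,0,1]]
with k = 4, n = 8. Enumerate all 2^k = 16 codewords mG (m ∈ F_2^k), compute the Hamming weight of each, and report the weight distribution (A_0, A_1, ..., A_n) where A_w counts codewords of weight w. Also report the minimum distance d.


Weight distribution: A_0 = 1, A_2 = 1, A_3 = 2, A_4 = 5, A_5 = 6, A_6 = 1. Minimum distance d = 2.

Enumerate all 2^4 = 16 messages m ∈ F_2^4.
For each, compute codeword c = mG in F_2^8, then tally its weight.
  m = 0000 → c = 00000000, weight = 0.
  m = 1000 → c = 11011001, weight = 5.
  m = 0100 → c = 10011110, weight = 5.
  m = 1100 → c = 01000111, weight = 4.
  m = 0010 → c = 11100100, weight = 4.
  m = 1010 → c = 00111101, weight = 5.
  m = 0110 → c = 01111010, weight = 5.
  m = 1110 → c = 10100011, weight = 4.
  m = 0001 → c = 10110101, weight = 5.
  m = 1001 → c = 01101100, weight = 4.
  m = 0101 → c = 00101011, weight = 4.
  m = 1101 → c = 11110010, weight = 5.
  m = 0011 → c = 01010001, weight = 3.
  m = 1011 → c = 10001000, weight = 2.
  m = 0111 → c = 11001111, weight = 6.
  m = 1111 → c = 00010110, weight = 3.
Tally weights:
  weight 0: 1 codewords.
  weight 2: 1 codewords.
  weight 3: 2 codewords.
  weight 4: 5 codewords.
  weight 5: 6 codewords.
  weight 6: 1 codewords.
Minimum distance d = smallest w > 0 with A_w > 0 = 2.
Sanity: Σ A_w = 16 = 2^4 = 16 ✓.


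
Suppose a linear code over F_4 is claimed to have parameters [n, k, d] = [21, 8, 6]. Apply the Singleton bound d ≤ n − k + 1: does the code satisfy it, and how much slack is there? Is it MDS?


Singleton RHS = n − k + 1 = 14, slack = 8, bound satisfied, not MDS.

Singleton bound: d ≤ n − k + 1.
Here n = 21, k = 8, so n − k + 1 = 14.
Given d = 6, check d ≤ 14: YES.
Slack = (n − k + 1) − d = 8.
The code is NOT MDS (slack = 8 > 0).
Description: the claimed parameters are [21, 8, 6]_4; such a code would be non-MDS.


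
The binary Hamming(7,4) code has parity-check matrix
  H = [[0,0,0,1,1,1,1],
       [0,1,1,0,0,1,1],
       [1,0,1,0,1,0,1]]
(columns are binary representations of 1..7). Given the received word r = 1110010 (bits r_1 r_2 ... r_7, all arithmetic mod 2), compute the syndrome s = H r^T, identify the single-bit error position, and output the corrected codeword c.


s = (1, 1, 0)^T, error position = 6, corrected codeword c = 1110000

Compute s = H r^T mod 2 one row at a time:
  s_1 = 0 + 0 + 1 + 0 = 1 ≡ 1 (mod 2).
  s_2 = 1 + 1 + 1 + 0 = 3 ≡ 1 (mod 2).
  s_3 = 1 + 1 + 0 + 0 = 2 ≡ 0 (mod 2).
s = (1, 1, 0)^T — this equals column 6 of H (binary 110), so error is at position 6.
Correct: flip bit 6 of r = 1110010 to get c = 1110000.


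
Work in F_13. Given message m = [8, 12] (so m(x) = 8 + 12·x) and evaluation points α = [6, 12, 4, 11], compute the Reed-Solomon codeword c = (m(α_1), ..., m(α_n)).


c = [2, 9, 4, 10]

Message polynomial: m(x) = 8 + 12·x (mod 13).
For each evaluation point α_i, compute m(α_i) mod 13:
  α_1 = 6: Horner steps 12 → 2, so m(6) = 2.
  α_2 = 12: Horner steps 12 → 9, so m(12) = 9.
  α_3 = 4: Horner steps 12 → 4, so m(4) = 4.
  α_4 = 11: Horner steps 12 → 10, so m(11) = 10.
Codeword c = [2, 9, 4, 10] ∈ F_13^4.


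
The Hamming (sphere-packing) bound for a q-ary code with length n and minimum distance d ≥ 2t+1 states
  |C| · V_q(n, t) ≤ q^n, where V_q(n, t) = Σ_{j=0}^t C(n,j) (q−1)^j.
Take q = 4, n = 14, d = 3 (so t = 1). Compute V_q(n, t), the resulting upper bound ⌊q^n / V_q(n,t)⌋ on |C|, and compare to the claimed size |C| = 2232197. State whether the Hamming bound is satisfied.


V_q(n, t) = 43, q^n = 268435456, Hamming bound = 6242685, |C| = 2232197 ≤ bound (satisfied).

Step 1: Compute V_q(n, t) = Σ_{j=0}^1 C(n, j) (q−1)^j.
  j = 0: C(14,0)·(3)^0 = 1·1 = 1.
  j = 1: C(14,1)·(3)^1 = 14·3 = 42.
  V_q(n, t) = 1 + 42 = 43.
Step 2: q^n = 4^14 = 268435456.
Step 3: Hamming bound ⌊q^n / V_q(n,t)⌋ = ⌊268435456/43⌋ = 6242685.
Step 4: Compare |C| = 2232197 to 6242685: satisfied.
The claimed |C| lies below the Hamming bound.


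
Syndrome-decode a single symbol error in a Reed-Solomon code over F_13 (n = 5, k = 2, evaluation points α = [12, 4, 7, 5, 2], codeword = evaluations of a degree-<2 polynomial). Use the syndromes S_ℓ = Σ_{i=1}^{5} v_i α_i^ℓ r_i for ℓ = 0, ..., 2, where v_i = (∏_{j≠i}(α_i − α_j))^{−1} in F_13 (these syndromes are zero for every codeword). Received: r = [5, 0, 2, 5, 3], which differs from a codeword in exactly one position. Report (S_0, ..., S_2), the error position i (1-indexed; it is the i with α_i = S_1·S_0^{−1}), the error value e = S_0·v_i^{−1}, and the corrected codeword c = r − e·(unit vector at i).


S = (6, 7, 6), error at position 1, error magnitude e = 4, c = [1, 0, 2, 5, 3].

Step 1: column multipliers v_i = (∏_{j≠i}(α_i − α_j))^{−1} mod 13.
  i = 1 (α = 12): (12−4)(12−7)(12−5)(12−2) = 8·5·7·10 = 2800 ≡ 5, so v_1 = 5^{−1} = 8 (mod 13).
  i = 2 (α = 4): (4−12)(4−7)(4−5)(4−2) = (−8)·(−3)·(−1)·2 = −48 ≡ 4, so v_2 = 4^{−1} = 10 (mod 13).
  i = 3 (α = 7): (7−12)(7−4)(7−5)(7−2) = (−5)·3·2·5 = −150 ≡ 6, so v_3 = 6^{−1} = 11 (mod 13).
  i = 4 (α = 5): (5−12)(5−4)(5−7)(5−2) = (−7)·1·(−2)·3 = 42 ≡ 3, so v_4 = 3^{−1} = 9 (mod 13).
  i = 5 (α = 2): (2−12)(2−4)(2−7)(2−5) = (−10)·(−2)·(−5)·(−3) = 300 ≡ 1, so v_5 = 1^{−1} = 1 (mod 13).
  v = [8, 10, 11, 9, 1].
Step 2: syndromes of r = [5, 0, 2, 5, 3] (all sums mod 13).
  S_0 = Σ v_i r_i = 8·5 + 10·0 + 11·2 + 9·5 + 1·3 = 110 ≡ 6.
  S_1 = Σ v_i α_i r_i = 8·12·5 + 10·4·0 + 11·7·2 + 9·5·5 + 1·2·3 = 865 ≡ 7.
  α_i^2 mod 13 = [1, 3, 10, 12, 4].
  S_2 = Σ v_i α_i^2 r_i = 8·1·5 + 10·3·0 + 11·10·2 + 9·12·5 + 1·4·3 = 812 ≡ 6.
  S = (6, 7, 6) ≠ 0, so r is not a codeword (an error is present).
Step 3: locate the error. For a single error e at position i, S_ℓ = v_i·e·α_i^ℓ, so α_err = S_1/S_0.
  S_0^{−1} = 6^{−1} = 11 (mod 13), so α_err = 7·11 = 77 ≡ 12 = α_1. Error position i = 1.
  Consistency check: S_2/S_1 = 6·2 = 12 ≡ 12 = α_err ✓ (single-error assumption holds).
Step 4: error magnitude e = S_0/v_1 = S_0·∏_{j≠1}(α_1 − α_j) = 6·5 = 30 ≡ 4 (mod 13).
Step 5: correct position 1: c_1 = r_1 − e = 5 − 4 ≡ 1 (mod 13). Hence c = [1, 0, 2, 5, 3].
  Check: interpolating c through the α_i gives m(x) = 6 + 5·x (degree < 2) with m(α_i) = c_i for every i, so c is indeed a codeword.


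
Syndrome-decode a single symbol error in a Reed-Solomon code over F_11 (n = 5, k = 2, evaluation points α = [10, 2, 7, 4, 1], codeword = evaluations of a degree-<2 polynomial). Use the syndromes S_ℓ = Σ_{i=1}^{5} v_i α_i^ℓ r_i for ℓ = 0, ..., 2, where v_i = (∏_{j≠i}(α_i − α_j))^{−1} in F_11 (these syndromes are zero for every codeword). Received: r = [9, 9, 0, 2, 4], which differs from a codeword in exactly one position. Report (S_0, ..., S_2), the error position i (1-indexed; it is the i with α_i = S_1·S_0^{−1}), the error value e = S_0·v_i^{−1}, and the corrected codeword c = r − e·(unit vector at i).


S = (3, 6, 1), error at position 2, error magnitude e = 2, c = [9, 7, 0, 2, 4].

Step 1: column multipliers v_i = (∏_{j≠i}(α_i − α_j))^{−1} mod 11.
  i = 1 (α = 10): (10−2)(10−7)(10−4)(10−1) = 8·3·6·9 = 1296 ≡ 9, so v_1 = 9^{−1} = 5 (mod 11).
  i = 2 (α = 2): (2−10)(2−7)(2−4)(2−1) = (−8)·(−5)·(−2)·1 = −80 ≡ 8, so v_2 = 8^{−1} = 7 (mod 11).
  i = 3 (α = 7): (7−10)(7−2)(7−4)(7−1) = (−3)·5·3·6 = −270 ≡ 5, so v_3 = 5^{−1} = 9 (mod 11).
  i = 4 (α = 4): (4−10)(4−2)(4−7)(4−1) = (−6)·2·(−3)·3 = 108 ≡ 9, so v_4 = 9^{−1} = 5 (mod 11).
  i = 5 (α = 1): (1−10)(1−2)(1−7)(1−4) = (−9)·(−1)·(−6)·(−3) = 162 ≡ 8, so v_5 = 8^{−1} = 7 (mod 11).
  v = [5, 7, 9, 5, 7].
Step 2: syndromes of r = [9, 9, 0, 2, 4] (all sums mod 11).
  S_0 = Σ v_i r_i = 5·9 + 7·9 + 9·0 + 5·2 + 7·4 = 146 ≡ 3.
  S_1 = Σ v_i α_i r_i = 5·10·9 + 7·2·9 + 9·7·0 + 5·4·2 + 7·1·4 = 644 ≡ 6.
  α_i^2 mod 11 = [1, 4, 5, 5, 1].
  S_2 = Σ v_i α_i^2 r_i = 5·1·9 + 7·4·9 + 9·5·0 + 5·5·2 + 7·1·4 = 375 ≡ 1.
  S = (3, 6, 1) ≠ 0, so r is not a codeword (an error is present).
Step 3: locate the error. For a single error e at position i, S_ℓ = v_i·e·α_i^ℓ, so α_err = S_1/S_0.
  S_0^{−1} = 3^{−1} = 4 (mod 11), so α_err = 6·4 = 24 ≡ 2 = α_2. Error position i = 2.
  Consistency check: S_2/S_1 = 1·2 = 2 ≡ 2 = α_err ✓ (single-error assumption holds).
Step 4: error magnitude e = S_0/v_2 = S_0·∏_{j≠2}(α_2 − α_j) = 3·8 = 24 ≡ 2 (mod 11).
Step 5: correct position 2: c_2 = r_2 − e = 9 − 2 ≡ 7 (mod 11). Hence c = [9, 7, 0, 2, 4].
  Check: interpolating c through the α_i gives m(x) = 1 + 3·x (degree < 2) with m(α_i) = c_i for every i, so c is indeed a codeword.
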